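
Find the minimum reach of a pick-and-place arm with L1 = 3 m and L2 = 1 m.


Given: L1 = 3 m, L2 = 1 m
For a 2-link planar arm, min reach = |L1 - L2| (second link folded back)
Min reach = |3 - 1|
Min reach = 2 m

2 m


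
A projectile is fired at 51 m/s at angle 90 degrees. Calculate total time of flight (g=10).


Given: v0 = 51 m/s, theta = 90 deg, g = 10 m/s^2
sin(90) = 1
Using T = 2*v0*sin(theta) / g
T = 2*51*1 / 10
T = 102 / 10
T = 51/5 s

51/5 s


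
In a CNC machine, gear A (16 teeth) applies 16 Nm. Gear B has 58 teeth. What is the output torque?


Given: N1 = 16, N2 = 58, T1 = 16 Nm
Using T2/T1 = N2/N1
T2 = T1 * N2 / N1
T2 = 16 * 58 / 16
T2 = 928 / 16
T2 = 58 Nm

58 Nm


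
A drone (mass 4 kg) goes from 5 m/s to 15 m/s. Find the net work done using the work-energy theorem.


Given: m = 4 kg, v0 = 5 m/s, v = 15 m/s
Using W = (1/2)*m*(v^2 - v0^2)
v^2 = 15^2 = 225
v0^2 = 5^2 = 25
v^2 - v0^2 = 225 - 25 = 200
W = (1/2)*4*200 = 400 J

400 J


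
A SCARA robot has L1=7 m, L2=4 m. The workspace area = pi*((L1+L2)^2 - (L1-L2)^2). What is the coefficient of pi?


Given: L1 = 7, L2 = 4
(L1+L2)^2 = (11)^2 = 121
(L1-L2)^2 = (3)^2 = 9
Difference = 121 - 9 = 112
This equals 4*L1*L2 = 4*7*4 = 112
Workspace area = 112*pi

112


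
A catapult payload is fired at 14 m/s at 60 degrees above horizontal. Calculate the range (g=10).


Given: v0 = 14 m/s, theta = 60 deg, g = 10 m/s^2
sin(2*60) = sin(120) = sqrt(3)/2
Using R = v0^2 * sin(2*theta) / g
R = 14^2 * (sqrt(3)/2) / 10
R = 196 * sqrt(3) / 20
R = 49/5*sqrt(3) m

49/5*sqrt(3) m


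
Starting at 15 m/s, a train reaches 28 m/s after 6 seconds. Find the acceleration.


Given: initial velocity v0 = 15 m/s, final velocity v = 28 m/s, time t = 6 s
Using a = (v - v0) / t
a = (28 - 15) / 6
a = 13 / 6
a = 13/6 m/s^2

13/6 m/s^2


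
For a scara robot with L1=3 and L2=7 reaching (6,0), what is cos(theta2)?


Given: L1 = 3, L2 = 7, target (x, y) = (6, 0)
Using cos(theta2) = (x^2 + y^2 - L1^2 - L2^2) / (2*L1*L2)
x^2 + y^2 = 6^2 + 0 = 36
L1^2 + L2^2 = 9 + 49 = 58
Numerator = 36 - 58 = -22
Denominator = 2*3*7 = 42
cos(theta2) = -22/42 = -11/21

-11/21


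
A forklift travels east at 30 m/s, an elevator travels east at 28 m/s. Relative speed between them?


Given: v_A = 30 m/s east, v_B = 28 m/s east
Both move in the same direction; relative speed = |v_A - v_B|
|30 - 28| = |2|
= 2 m/s

2 m/s


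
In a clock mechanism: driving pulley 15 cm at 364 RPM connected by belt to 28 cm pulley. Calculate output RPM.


Given: D1 = 15 cm, w1 = 364 RPM, D2 = 28 cm
Using D1*w1 = D2*w2
w2 = D1*w1 / D2
w2 = 15*364 / 28
w2 = 5460 / 28
w2 = 195 RPM

195 RPM


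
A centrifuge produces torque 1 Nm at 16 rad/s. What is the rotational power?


Given: tau = 1 Nm, omega = 16 rad/s
Using P = tau * omega
P = 1 * 16
P = 16 W

16 W


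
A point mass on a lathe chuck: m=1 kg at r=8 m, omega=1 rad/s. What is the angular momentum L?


Given: m = 1 kg, r = 8 m, omega = 1 rad/s
For a point mass: I = m*r^2
I = 1*8^2 = 1*64 = 64
L = I*omega = 64*1
L = 64 kg*m^2/s

64 kg*m^2/s


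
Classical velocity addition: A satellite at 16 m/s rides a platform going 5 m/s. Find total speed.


Given: object velocity = 16 m/s, platform velocity = 5 m/s (same direction)
Using classical velocity addition: v_total = v_object + v_platform
v_total = 16 + 5
v_total = 21 m/s

21 m/s


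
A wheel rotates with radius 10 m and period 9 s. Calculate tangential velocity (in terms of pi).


Given: radius r = 10 m, period T = 9 s
Using v = 2*pi*r / T
v = 2*pi*10 / 9
v = 20*pi / 9
v = 20/9*pi m/s

20/9*pi m/s


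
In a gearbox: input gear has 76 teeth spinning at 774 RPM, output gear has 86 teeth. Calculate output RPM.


Given: N1 = 76 teeth, w1 = 774 RPM, N2 = 86 teeth
Using N1*w1 = N2*w2
w2 = N1*w1 / N2
w2 = 76*774 / 86
w2 = 58824 / 86
w2 = 684 RPM

684 RPM


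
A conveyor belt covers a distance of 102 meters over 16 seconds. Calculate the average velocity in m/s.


Given: distance d = 102 m, time t = 16 s
Using v = d / t
v = 102 / 16
v = 51/8 m/s

51/8 m/s


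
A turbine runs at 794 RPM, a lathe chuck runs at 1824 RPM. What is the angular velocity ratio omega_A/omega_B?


Given: RPM_A = 794, RPM_B = 1824
omega = 2*pi*RPM/60, so omega_A/omega_B = RPM_A / RPM_B
omega_A/omega_B = 794 / 1824
omega_A/omega_B = 397/912

397/912


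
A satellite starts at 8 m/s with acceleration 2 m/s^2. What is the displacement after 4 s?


Given: v0 = 8 m/s, a = 2 m/s^2, t = 4 s
Using s = v0*t + (1/2)*a*t^2
s = 8*4 + (1/2)*2*4^2
s = 32 + (1/2)*32
s = 32 + 16
s = 48

48 m


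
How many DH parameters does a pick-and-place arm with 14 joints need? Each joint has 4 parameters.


Given: 14 joints, 4 DH parameters per joint (d, theta, a, alpha)
Total DH parameters = number_of_joints * 4
Total = 14 * 4
Total = 56

56


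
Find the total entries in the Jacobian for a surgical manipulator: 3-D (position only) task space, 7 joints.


Given: task space dimension = 3, joints = 7
Jacobian is a 3 x 7 matrix
Total entries = rows * columns
Total = 3 * 7
Total = 21

21


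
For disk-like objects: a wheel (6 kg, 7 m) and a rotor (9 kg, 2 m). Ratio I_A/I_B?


Given: M1=6 kg, R1=7 m, M2=9 kg, R2=2 m
For a disk: I = (1/2)*M*R^2, so I_A/I_B = (M1*R1^2)/(M2*R2^2)
M1*R1^2 = 6*49 = 294
M2*R2^2 = 9*4 = 36
I_A/I_B = 294/36 = 49/6

49/6


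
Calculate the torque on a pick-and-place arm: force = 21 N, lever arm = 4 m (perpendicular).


Given: F = 21 N, r = 4 m, angle = 90 deg (perpendicular)
Using tau = F * r * sin(90)
sin(90) = 1
tau = 21 * 4 * 1
tau = 84 Nm

84 Nm


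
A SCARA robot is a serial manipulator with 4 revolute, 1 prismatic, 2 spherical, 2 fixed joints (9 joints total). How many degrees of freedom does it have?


Given: serial robot with 4 revolute, 1 prismatic, 2 spherical, 2 fixed joints
DOF contribution per joint type: revolute=1, prismatic=1, spherical=3, fixed=0
DOF = 4*1 + 1*1 + 2*3 + 2*0
DOF = 11

11


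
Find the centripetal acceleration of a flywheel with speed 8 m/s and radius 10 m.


Given: v = 8 m/s, r = 10 m
Using a_c = v^2 / r
a_c = 8^2 / 10
a_c = 64 / 10
a_c = 32/5 m/s^2

32/5 m/s^2


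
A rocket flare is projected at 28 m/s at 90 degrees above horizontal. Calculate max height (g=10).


Given: v0 = 28 m/s, theta = 90 deg, g = 10 m/s^2
sin^2(90) = 1
Using H = v0^2 * sin^2(theta) / (2*g)
H = 28^2 * 1 / (2*10)
H = 784 * 1 / 20
H = 784 / 20
H = 196/5 m

196/5 m


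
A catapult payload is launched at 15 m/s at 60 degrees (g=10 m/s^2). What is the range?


Given: v0 = 15 m/s, theta = 60 deg, g = 10 m/s^2
sin(2*60) = sin(120) = sqrt(3)/2
Using R = v0^2 * sin(2*theta) / g
R = 15^2 * (sqrt(3)/2) / 10
R = 225 * sqrt(3) / 20
R = 45/4*sqrt(3) m

45/4*sqrt(3) m


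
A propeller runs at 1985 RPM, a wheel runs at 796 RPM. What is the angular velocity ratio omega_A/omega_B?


Given: RPM_A = 1985, RPM_B = 796
omega = 2*pi*RPM/60, so omega_A/omega_B = RPM_A / RPM_B
omega_A/omega_B = 1985 / 796
omega_A/omega_B = 1985/796

1985/796


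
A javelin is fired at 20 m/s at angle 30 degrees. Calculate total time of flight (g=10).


Given: v0 = 20 m/s, theta = 30 deg, g = 10 m/s^2
sin(30) = 1/2
Using T = 2*v0*sin(theta) / g
T = 2*20*1/2 / 10
T = 20 / 10
T = 2 s

2 s


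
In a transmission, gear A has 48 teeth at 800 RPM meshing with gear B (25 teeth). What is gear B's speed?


Given: N1 = 48 teeth, w1 = 800 RPM, N2 = 25 teeth
Using N1*w1 = N2*w2
w2 = N1*w1 / N2
w2 = 48*800 / 25
w2 = 38400 / 25
w2 = 1536 RPM

1536 RPM


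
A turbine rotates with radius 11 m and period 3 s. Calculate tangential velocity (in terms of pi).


Given: radius r = 11 m, period T = 3 s
Using v = 2*pi*r / T
v = 2*pi*11 / 3
v = 22*pi / 3
v = 22/3*pi m/s

22/3*pi m/s


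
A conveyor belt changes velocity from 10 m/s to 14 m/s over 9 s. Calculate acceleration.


Given: initial velocity v0 = 10 m/s, final velocity v = 14 m/s, time t = 9 s
Using a = (v - v0) / t
a = (14 - 10) / 9
a = 4 / 9
a = 4/9 m/s^2

4/9 m/s^2


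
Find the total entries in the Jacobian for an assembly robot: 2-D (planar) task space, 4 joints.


Given: task space dimension = 2, joints = 4
Jacobian is a 2 x 4 matrix
Total entries = rows * columns
Total = 2 * 4
Total = 8

8


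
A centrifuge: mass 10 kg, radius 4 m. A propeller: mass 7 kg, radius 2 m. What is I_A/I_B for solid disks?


Given: M1=10 kg, R1=4 m, M2=7 kg, R2=2 m
For a disk: I = (1/2)*M*R^2, so I_A/I_B = (M1*R1^2)/(M2*R2^2)
M1*R1^2 = 10*16 = 160
M2*R2^2 = 7*4 = 28
I_A/I_B = 160/28 = 40/7

40/7


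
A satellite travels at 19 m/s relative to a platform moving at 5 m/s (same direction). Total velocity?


Given: object velocity = 19 m/s, platform velocity = 5 m/s (same direction)
Using classical velocity addition: v_total = v_object + v_platform
v_total = 19 + 5
v_total = 24 m/s

24 m/s


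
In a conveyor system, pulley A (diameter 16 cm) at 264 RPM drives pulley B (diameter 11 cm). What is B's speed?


Given: D1 = 16 cm, w1 = 264 RPM, D2 = 11 cm
Using D1*w1 = D2*w2
w2 = D1*w1 / D2
w2 = 16*264 / 11
w2 = 4224 / 11
w2 = 384 RPM

384 RPM


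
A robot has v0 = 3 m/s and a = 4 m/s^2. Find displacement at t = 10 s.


Given: v0 = 3 m/s, a = 4 m/s^2, t = 10 s
Using s = v0*t + (1/2)*a*t^2
s = 3*10 + (1/2)*4*10^2
s = 30 + (1/2)*400
s = 30 + 200
s = 230

230 m


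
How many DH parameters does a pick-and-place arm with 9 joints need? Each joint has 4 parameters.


Given: 9 joints, 4 DH parameters per joint (d, theta, a, alpha)
Total DH parameters = number_of_joints * 4
Total = 9 * 4
Total = 36

36


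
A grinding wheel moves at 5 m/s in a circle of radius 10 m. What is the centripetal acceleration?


Given: v = 5 m/s, r = 10 m
Using a_c = v^2 / r
a_c = 5^2 / 10
a_c = 25 / 10
a_c = 5/2 m/s^2

5/2 m/s^2


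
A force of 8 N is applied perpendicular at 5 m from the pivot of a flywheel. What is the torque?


Given: F = 8 N, r = 5 m, angle = 90 deg (perpendicular)
Using tau = F * r * sin(90)
sin(90) = 1
tau = 8 * 5 * 1
tau = 40 Nm

40 Nm


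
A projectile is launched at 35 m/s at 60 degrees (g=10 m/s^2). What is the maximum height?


Given: v0 = 35 m/s, theta = 60 deg, g = 10 m/s^2
sin^2(60) = 3/4
Using H = v0^2 * sin^2(theta) / (2*g)
H = 35^2 * 3/4 / (2*10)
H = 1225 * 3/4 / 20
H = 3675/4 / 20
H = 735/16 m

735/16 m


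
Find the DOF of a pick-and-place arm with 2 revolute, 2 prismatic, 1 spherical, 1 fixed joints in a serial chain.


Given: serial robot with 2 revolute, 2 prismatic, 1 spherical, 1 fixed joints
DOF contribution per joint type: revolute=1, prismatic=1, spherical=3, fixed=0
DOF = 2*1 + 2*1 + 1*3 + 1*0
DOF = 7

7


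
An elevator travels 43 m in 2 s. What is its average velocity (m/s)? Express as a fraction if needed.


Given: distance d = 43 m, time t = 2 s
Using v = d / t
v = 43 / 2
v = 43/2 m/s

43/2 m/s


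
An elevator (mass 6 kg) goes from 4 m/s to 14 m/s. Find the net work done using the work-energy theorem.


Given: m = 6 kg, v0 = 4 m/s, v = 14 m/s
Using W = (1/2)*m*(v^2 - v0^2)
v^2 = 14^2 = 196
v0^2 = 4^2 = 16
v^2 - v0^2 = 196 - 16 = 180
W = (1/2)*6*180 = 540 J

540 J


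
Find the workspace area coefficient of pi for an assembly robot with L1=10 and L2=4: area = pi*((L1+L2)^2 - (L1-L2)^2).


Given: L1 = 10, L2 = 4
(L1+L2)^2 = (14)^2 = 196
(L1-L2)^2 = (6)^2 = 36
Difference = 196 - 36 = 160
This equals 4*L1*L2 = 4*10*4 = 160
Workspace area = 160*pi

160


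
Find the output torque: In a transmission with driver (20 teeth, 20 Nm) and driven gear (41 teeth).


Given: N1 = 20, N2 = 41, T1 = 20 Nm
Using T2/T1 = N2/N1
T2 = T1 * N2 / N1
T2 = 20 * 41 / 20
T2 = 820 / 20
T2 = 41 Nm

41 Nm


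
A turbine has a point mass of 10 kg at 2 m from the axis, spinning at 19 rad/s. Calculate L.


Given: m = 10 kg, r = 2 m, omega = 19 rad/s
For a point mass: I = m*r^2
I = 10*2^2 = 10*4 = 40
L = I*omega = 40*19
L = 760 kg*m^2/s

760 kg*m^2/s


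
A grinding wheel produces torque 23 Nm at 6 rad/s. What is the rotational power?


Given: tau = 23 Nm, omega = 6 rad/s
Using P = tau * omega
P = 23 * 6
P = 138 W

138 W


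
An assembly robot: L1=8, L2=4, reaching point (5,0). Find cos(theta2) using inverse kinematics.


Given: L1 = 8, L2 = 4, target (x, y) = (5, 0)
Using cos(theta2) = (x^2 + y^2 - L1^2 - L2^2) / (2*L1*L2)
x^2 + y^2 = 5^2 + 0 = 25
L1^2 + L2^2 = 64 + 16 = 80
Numerator = 25 - 80 = -55
Denominator = 2*8*4 = 64
cos(theta2) = -55/64 = -55/64

-55/64


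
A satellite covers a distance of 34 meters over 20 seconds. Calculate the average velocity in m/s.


Given: distance d = 34 m, time t = 20 s
Using v = d / t
v = 34 / 20
v = 17/10 m/s

17/10 m/s


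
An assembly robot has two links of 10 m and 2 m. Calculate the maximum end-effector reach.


Given: L1 = 10 m, L2 = 2 m
For a 2-link planar arm, max reach = L1 + L2 (fully extended)
Max reach = 10 + 2
Max reach = 12 m

12 m


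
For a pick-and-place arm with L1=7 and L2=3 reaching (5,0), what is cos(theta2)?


Given: L1 = 7, L2 = 3, target (x, y) = (5, 0)
Using cos(theta2) = (x^2 + y^2 - L1^2 - L2^2) / (2*L1*L2)
x^2 + y^2 = 5^2 + 0 = 25
L1^2 + L2^2 = 49 + 9 = 58
Numerator = 25 - 58 = -33
Denominator = 2*7*3 = 42
cos(theta2) = -33/42 = -11/14

-11/14


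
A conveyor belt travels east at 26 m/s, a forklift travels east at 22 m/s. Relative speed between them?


Given: v_A = 26 m/s east, v_B = 22 m/s east
Both move in the same direction; relative speed = |v_A - v_B|
|26 - 22| = |4|
= 4 m/s

4 m/s


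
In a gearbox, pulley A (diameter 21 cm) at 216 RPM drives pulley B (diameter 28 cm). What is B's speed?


Given: D1 = 21 cm, w1 = 216 RPM, D2 = 28 cm
Using D1*w1 = D2*w2
w2 = D1*w1 / D2
w2 = 21*216 / 28
w2 = 4536 / 28
w2 = 162 RPM

162 RPM


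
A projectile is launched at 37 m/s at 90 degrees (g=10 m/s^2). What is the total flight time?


Given: v0 = 37 m/s, theta = 90 deg, g = 10 m/s^2
sin(90) = 1
Using T = 2*v0*sin(theta) / g
T = 2*37*1 / 10
T = 74 / 10
T = 37/5 s

37/5 s


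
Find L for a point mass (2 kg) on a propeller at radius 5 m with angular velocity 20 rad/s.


Given: m = 2 kg, r = 5 m, omega = 20 rad/s
For a point mass: I = m*r^2
I = 2*5^2 = 2*25 = 50
L = I*omega = 50*20
L = 1000 kg*m^2/s

1000 kg*m^2/s


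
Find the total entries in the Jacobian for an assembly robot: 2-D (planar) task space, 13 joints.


Given: task space dimension = 2, joints = 13
Jacobian is a 2 x 13 matrix
Total entries = rows * columns
Total = 2 * 13
Total = 26

26


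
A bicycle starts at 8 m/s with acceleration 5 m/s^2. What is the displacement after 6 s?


Given: v0 = 8 m/s, a = 5 m/s^2, t = 6 s
Using s = v0*t + (1/2)*a*t^2
s = 8*6 + (1/2)*5*6^2
s = 48 + (1/2)*180
s = 48 + 90
s = 138

138 m


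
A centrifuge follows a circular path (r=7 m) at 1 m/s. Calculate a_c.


Given: v = 1 m/s, r = 7 m
Using a_c = v^2 / r
a_c = 1^2 / 7
a_c = 1 / 7
a_c = 1/7 m/s^2

1/7 m/s^2


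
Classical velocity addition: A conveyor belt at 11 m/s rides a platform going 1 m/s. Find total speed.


Given: object velocity = 11 m/s, platform velocity = 1 m/s (same direction)
Using classical velocity addition: v_total = v_object + v_platform
v_total = 11 + 1
v_total = 12 m/s

12 m/s


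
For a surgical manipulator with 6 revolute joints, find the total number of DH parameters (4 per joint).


Given: 6 joints, 4 DH parameters per joint (d, theta, a, alpha)
Total DH parameters = number_of_joints * 4
Total = 6 * 4
Total = 24

24


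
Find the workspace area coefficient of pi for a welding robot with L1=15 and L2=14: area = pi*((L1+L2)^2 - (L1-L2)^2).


Given: L1 = 15, L2 = 14
(L1+L2)^2 = (29)^2 = 841
(L1-L2)^2 = (1)^2 = 1
Difference = 841 - 1 = 840
This equals 4*L1*L2 = 4*15*14 = 840
Workspace area = 840*pi

840


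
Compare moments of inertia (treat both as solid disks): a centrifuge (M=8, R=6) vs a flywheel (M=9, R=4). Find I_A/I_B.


Given: M1=8 kg, R1=6 m, M2=9 kg, R2=4 m
For a disk: I = (1/2)*M*R^2, so I_A/I_B = (M1*R1^2)/(M2*R2^2)
M1*R1^2 = 8*36 = 288
M2*R2^2 = 9*16 = 144
I_A/I_B = 288/144 = 2

2


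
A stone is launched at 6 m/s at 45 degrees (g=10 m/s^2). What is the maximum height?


Given: v0 = 6 m/s, theta = 45 deg, g = 10 m/s^2
sin^2(45) = 1/2
Using H = v0^2 * sin^2(theta) / (2*g)
H = 6^2 * 1/2 / (2*10)
H = 36 * 1/2 / 20
H = 18 / 20
H = 9/10 m

9/10 m


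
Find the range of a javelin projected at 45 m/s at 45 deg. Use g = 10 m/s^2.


Given: v0 = 45 m/s, theta = 45 deg, g = 10 m/s^2
sin(2*45) = sin(90) = 1
Using R = v0^2 * sin(2*theta) / g
R = 45^2 * 1 / 10
R = 2025 / 10
R = 405/2 m

405/2 m


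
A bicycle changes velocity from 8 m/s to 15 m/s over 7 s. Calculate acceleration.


Given: initial velocity v0 = 8 m/s, final velocity v = 15 m/s, time t = 7 s
Using a = (v - v0) / t
a = (15 - 8) / 7
a = 7 / 7
a = 1 m/s^2

1 m/s^2


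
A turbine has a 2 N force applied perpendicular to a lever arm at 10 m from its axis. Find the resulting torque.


Given: F = 2 N, r = 10 m, angle = 90 deg (perpendicular)
Using tau = F * r * sin(90)
sin(90) = 1
tau = 2 * 10 * 1
tau = 20 Nm

20 Nm


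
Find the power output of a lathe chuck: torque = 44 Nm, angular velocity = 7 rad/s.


Given: tau = 44 Nm, omega = 7 rad/s
Using P = tau * omega
P = 44 * 7
P = 308 W

308 W


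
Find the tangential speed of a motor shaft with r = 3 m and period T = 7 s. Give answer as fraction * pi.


Given: radius r = 3 m, period T = 7 s
Using v = 2*pi*r / T
v = 2*pi*3 / 7
v = 6*pi / 7
v = 6/7*pi m/s

6/7*pi m/s


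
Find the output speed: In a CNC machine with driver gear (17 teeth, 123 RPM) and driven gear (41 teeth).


Given: N1 = 17 teeth, w1 = 123 RPM, N2 = 41 teeth
Using N1*w1 = N2*w2
w2 = N1*w1 / N2
w2 = 17*123 / 41
w2 = 2091 / 41
w2 = 51 RPM

51 RPM


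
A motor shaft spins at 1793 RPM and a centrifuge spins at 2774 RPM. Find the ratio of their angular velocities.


Given: RPM_A = 1793, RPM_B = 2774
omega = 2*pi*RPM/60, so omega_A/omega_B = RPM_A / RPM_B
omega_A/omega_B = 1793 / 2774
omega_A/omega_B = 1793/2774

1793/2774


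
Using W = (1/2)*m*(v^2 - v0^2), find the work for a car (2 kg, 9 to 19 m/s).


Given: m = 2 kg, v0 = 9 m/s, v = 19 m/s
Using W = (1/2)*m*(v^2 - v0^2)
v^2 = 19^2 = 361
v0^2 = 9^2 = 81
v^2 - v0^2 = 361 - 81 = 280
W = (1/2)*2*280 = 280 J

280 J


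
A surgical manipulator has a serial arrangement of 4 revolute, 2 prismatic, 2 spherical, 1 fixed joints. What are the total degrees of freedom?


Given: serial robot with 4 revolute, 2 prismatic, 2 spherical, 1 fixed joints
DOF contribution per joint type: revolute=1, prismatic=1, spherical=3, fixed=0
DOF = 4*1 + 2*1 + 2*3 + 1*0
DOF = 12

12


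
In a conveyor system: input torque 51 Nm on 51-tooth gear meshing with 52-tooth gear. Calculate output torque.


Given: N1 = 51, N2 = 52, T1 = 51 Nm
Using T2/T1 = N2/N1
T2 = T1 * N2 / N1
T2 = 51 * 52 / 51
T2 = 2652 / 51
T2 = 52 Nm

52 Nm


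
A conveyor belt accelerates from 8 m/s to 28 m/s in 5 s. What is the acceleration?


Given: initial velocity v0 = 8 m/s, final velocity v = 28 m/s, time t = 5 s
Using a = (v - v0) / t
a = (28 - 8) / 5
a = 20 / 5
a = 4 m/s^2

4 m/s^2


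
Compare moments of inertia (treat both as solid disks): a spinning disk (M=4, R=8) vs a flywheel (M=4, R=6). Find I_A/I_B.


Given: M1=4 kg, R1=8 m, M2=4 kg, R2=6 m
For a disk: I = (1/2)*M*R^2, so I_A/I_B = (M1*R1^2)/(M2*R2^2)
M1*R1^2 = 4*64 = 256
M2*R2^2 = 4*36 = 144
I_A/I_B = 256/144 = 16/9

16/9


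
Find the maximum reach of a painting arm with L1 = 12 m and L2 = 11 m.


Given: L1 = 12 m, L2 = 11 m
For a 2-link planar arm, max reach = L1 + L2 (fully extended)
Max reach = 12 + 11
Max reach = 23 m

23 m


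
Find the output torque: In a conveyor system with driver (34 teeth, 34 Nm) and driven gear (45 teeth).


Given: N1 = 34, N2 = 45, T1 = 34 Nm
Using T2/T1 = N2/N1
T2 = T1 * N2 / N1
T2 = 34 * 45 / 34
T2 = 1530 / 34
T2 = 45 Nm

45 Nm


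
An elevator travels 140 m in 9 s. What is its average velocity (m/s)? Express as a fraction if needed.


Given: distance d = 140 m, time t = 9 s
Using v = d / t
v = 140 / 9
v = 140/9 m/s

140/9 m/s


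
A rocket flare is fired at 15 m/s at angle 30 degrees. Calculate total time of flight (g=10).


Given: v0 = 15 m/s, theta = 30 deg, g = 10 m/s^2
sin(30) = 1/2
Using T = 2*v0*sin(theta) / g
T = 2*15*1/2 / 10
T = 15 / 10
T = 3/2 s

3/2 s


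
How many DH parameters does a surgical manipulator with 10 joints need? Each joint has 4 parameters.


Given: 10 joints, 4 DH parameters per joint (d, theta, a, alpha)
Total DH parameters = number_of_joints * 4
Total = 10 * 4
Total = 40

40


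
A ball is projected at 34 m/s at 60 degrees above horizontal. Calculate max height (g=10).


Given: v0 = 34 m/s, theta = 60 deg, g = 10 m/s^2
sin^2(60) = 3/4
Using H = v0^2 * sin^2(theta) / (2*g)
H = 34^2 * 3/4 / (2*10)
H = 1156 * 3/4 / 20
H = 867 / 20
H = 867/20 m

867/20 m


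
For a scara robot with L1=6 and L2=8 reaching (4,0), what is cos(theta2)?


Given: L1 = 6, L2 = 8, target (x, y) = (4, 0)
Using cos(theta2) = (x^2 + y^2 - L1^2 - L2^2) / (2*L1*L2)
x^2 + y^2 = 4^2 + 0 = 16
L1^2 + L2^2 = 36 + 64 = 100
Numerator = 16 - 100 = -84
Denominator = 2*6*8 = 96
cos(theta2) = -84/96 = -7/8

-7/8


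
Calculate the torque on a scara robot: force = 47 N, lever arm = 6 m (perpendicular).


Given: F = 47 N, r = 6 m, angle = 90 deg (perpendicular)
Using tau = F * r * sin(90)
sin(90) = 1
tau = 47 * 6 * 1
tau = 282 Nm

282 Nm


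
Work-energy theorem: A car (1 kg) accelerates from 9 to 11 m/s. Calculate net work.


Given: m = 1 kg, v0 = 9 m/s, v = 11 m/s
Using W = (1/2)*m*(v^2 - v0^2)
v^2 = 11^2 = 121
v0^2 = 9^2 = 81
v^2 - v0^2 = 121 - 81 = 40
W = (1/2)*1*40 = 20 J

20 J


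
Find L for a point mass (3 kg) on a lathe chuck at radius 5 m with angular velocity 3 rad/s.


Given: m = 3 kg, r = 5 m, omega = 3 rad/s
For a point mass: I = m*r^2
I = 3*5^2 = 3*25 = 75
L = I*omega = 75*3
L = 225 kg*m^2/s

225 kg*m^2/s


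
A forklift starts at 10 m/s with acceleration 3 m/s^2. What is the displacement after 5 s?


Given: v0 = 10 m/s, a = 3 m/s^2, t = 5 s
Using s = v0*t + (1/2)*a*t^2
s = 10*5 + (1/2)*3*5^2
s = 50 + (1/2)*75
s = 50 + 75/2
s = 175/2

175/2 m


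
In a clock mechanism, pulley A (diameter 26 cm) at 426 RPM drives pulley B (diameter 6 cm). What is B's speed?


Given: D1 = 26 cm, w1 = 426 RPM, D2 = 6 cm
Using D1*w1 = D2*w2
w2 = D1*w1 / D2
w2 = 26*426 / 6
w2 = 11076 / 6
w2 = 1846 RPM

1846 RPM


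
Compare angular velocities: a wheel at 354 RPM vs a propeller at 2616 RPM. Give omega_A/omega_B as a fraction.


Given: RPM_A = 354, RPM_B = 2616
omega = 2*pi*RPM/60, so omega_A/omega_B = RPM_A / RPM_B
omega_A/omega_B = 354 / 2616
omega_A/omega_B = 59/436

59/436


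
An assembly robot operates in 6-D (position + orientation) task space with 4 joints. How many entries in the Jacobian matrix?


Given: task space dimension = 6, joints = 4
Jacobian is a 6 x 4 matrix
Total entries = rows * columns
Total = 6 * 4
Total = 24

24


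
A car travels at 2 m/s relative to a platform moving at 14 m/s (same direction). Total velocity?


Given: object velocity = 2 m/s, platform velocity = 14 m/s (same direction)
Using classical velocity addition: v_total = v_object + v_platform
v_total = 2 + 14
v_total = 16 m/s

16 m/s


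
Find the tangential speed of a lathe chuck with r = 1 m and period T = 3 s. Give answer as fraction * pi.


Given: radius r = 1 m, period T = 3 s
Using v = 2*pi*r / T
v = 2*pi*1 / 3
v = 2*pi / 3
v = 2/3*pi m/s

2/3*pi m/s


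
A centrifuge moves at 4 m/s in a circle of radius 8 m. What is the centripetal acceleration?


Given: v = 4 m/s, r = 8 m
Using a_c = v^2 / r
a_c = 4^2 / 8
a_c = 16 / 8
a_c = 2 m/s^2

2 m/s^2


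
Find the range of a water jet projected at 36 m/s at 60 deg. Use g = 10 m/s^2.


Given: v0 = 36 m/s, theta = 60 deg, g = 10 m/s^2
sin(2*60) = sin(120) = sqrt(3)/2
Using R = v0^2 * sin(2*theta) / g
R = 36^2 * (sqrt(3)/2) / 10
R = 1296 * sqrt(3) / 20
R = 324/5*sqrt(3) m

324/5*sqrt(3) m


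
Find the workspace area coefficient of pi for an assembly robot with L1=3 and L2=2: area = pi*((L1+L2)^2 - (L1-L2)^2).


Given: L1 = 3, L2 = 2
(L1+L2)^2 = (5)^2 = 25
(L1-L2)^2 = (1)^2 = 1
Difference = 25 - 1 = 24
This equals 4*L1*L2 = 4*3*2 = 24
Workspace area = 24*pi

24


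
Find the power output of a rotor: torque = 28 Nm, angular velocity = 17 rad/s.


Given: tau = 28 Nm, omega = 17 rad/s
Using P = tau * omega
P = 28 * 17
P = 476 W

476 W


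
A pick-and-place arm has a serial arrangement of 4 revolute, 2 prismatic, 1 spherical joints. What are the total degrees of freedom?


Given: serial robot with 4 revolute, 2 prismatic, 1 spherical joints
DOF contribution per joint type: revolute=1, prismatic=1, spherical=3, fixed=0
DOF = 4*1 + 2*1 + 1*3
DOF = 9

9


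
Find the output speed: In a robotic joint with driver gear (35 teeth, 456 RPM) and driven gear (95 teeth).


Given: N1 = 35 teeth, w1 = 456 RPM, N2 = 95 teeth
Using N1*w1 = N2*w2
w2 = N1*w1 / N2
w2 = 35*456 / 95
w2 = 15960 / 95
w2 = 168 RPM

168 RPM


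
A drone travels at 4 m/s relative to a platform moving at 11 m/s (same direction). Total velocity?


Given: object velocity = 4 m/s, platform velocity = 11 m/s (same direction)
Using classical velocity addition: v_total = v_object + v_platform
v_total = 4 + 11
v_total = 15 m/s

15 m/s


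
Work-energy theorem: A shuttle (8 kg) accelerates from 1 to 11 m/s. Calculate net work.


Given: m = 8 kg, v0 = 1 m/s, v = 11 m/s
Using W = (1/2)*m*(v^2 - v0^2)
v^2 = 11^2 = 121
v0^2 = 1^2 = 1
v^2 - v0^2 = 121 - 1 = 120
W = (1/2)*8*120 = 480 J

480 J


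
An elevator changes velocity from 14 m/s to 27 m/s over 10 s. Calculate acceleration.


Given: initial velocity v0 = 14 m/s, final velocity v = 27 m/s, time t = 10 s
Using a = (v - v0) / t
a = (27 - 14) / 10
a = 13 / 10
a = 13/10 m/s^2

13/10 m/s^2


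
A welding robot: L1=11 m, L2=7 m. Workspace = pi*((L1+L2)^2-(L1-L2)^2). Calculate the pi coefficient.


Given: L1 = 11, L2 = 7
(L1+L2)^2 = (18)^2 = 324
(L1-L2)^2 = (4)^2 = 16
Difference = 324 - 16 = 308
This equals 4*L1*L2 = 4*11*7 = 308
Workspace area = 308*pi

308


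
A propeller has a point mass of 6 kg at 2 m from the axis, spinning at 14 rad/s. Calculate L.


Given: m = 6 kg, r = 2 m, omega = 14 rad/s
For a point mass: I = m*r^2
I = 6*2^2 = 6*4 = 24
L = I*omega = 24*14
L = 336 kg*m^2/s

336 kg*m^2/s


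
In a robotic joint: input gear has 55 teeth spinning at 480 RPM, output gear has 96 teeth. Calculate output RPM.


Given: N1 = 55 teeth, w1 = 480 RPM, N2 = 96 teeth
Using N1*w1 = N2*w2
w2 = N1*w1 / N2
w2 = 55*480 / 96
w2 = 26400 / 96
w2 = 275 RPM

275 RPM


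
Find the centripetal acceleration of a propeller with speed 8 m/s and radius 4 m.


Given: v = 8 m/s, r = 4 m
Using a_c = v^2 / r
a_c = 8^2 / 4
a_c = 64 / 4
a_c = 16 m/s^2

16 m/s^2


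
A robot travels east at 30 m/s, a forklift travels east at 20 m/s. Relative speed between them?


Given: v_A = 30 m/s east, v_B = 20 m/s east
Both move in the same direction; relative speed = |v_A - v_B|
|30 - 20| = |10|
= 10 m/s

10 m/s


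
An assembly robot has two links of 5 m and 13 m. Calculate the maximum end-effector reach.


Given: L1 = 5 m, L2 = 13 m
For a 2-link planar arm, max reach = L1 + L2 (fully extended)
Max reach = 5 + 13
Max reach = 18 m

18 m


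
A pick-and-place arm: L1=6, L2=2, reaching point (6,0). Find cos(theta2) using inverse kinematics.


Given: L1 = 6, L2 = 2, target (x, y) = (6, 0)
Using cos(theta2) = (x^2 + y^2 - L1^2 - L2^2) / (2*L1*L2)
x^2 + y^2 = 6^2 + 0 = 36
L1^2 + L2^2 = 36 + 4 = 40
Numerator = 36 - 40 = -4
Denominator = 2*6*2 = 24
cos(theta2) = -4/24 = -1/6

-1/6


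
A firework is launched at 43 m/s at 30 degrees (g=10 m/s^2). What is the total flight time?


Given: v0 = 43 m/s, theta = 30 deg, g = 10 m/s^2
sin(30) = 1/2
Using T = 2*v0*sin(theta) / g
T = 2*43*1/2 / 10
T = 43 / 10
T = 43/10 s

43/10 s


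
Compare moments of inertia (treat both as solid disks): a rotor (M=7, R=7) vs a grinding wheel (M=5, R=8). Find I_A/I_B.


Given: M1=7 kg, R1=7 m, M2=5 kg, R2=8 m
For a disk: I = (1/2)*M*R^2, so I_A/I_B = (M1*R1^2)/(M2*R2^2)
M1*R1^2 = 7*49 = 343
M2*R2^2 = 5*64 = 320
I_A/I_B = 343/320 = 343/320

343/320


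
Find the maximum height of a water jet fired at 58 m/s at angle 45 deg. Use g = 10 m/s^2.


Given: v0 = 58 m/s, theta = 45 deg, g = 10 m/s^2
sin^2(45) = 1/2
Using H = v0^2 * sin^2(theta) / (2*g)
H = 58^2 * 1/2 / (2*10)
H = 3364 * 1/2 / 20
H = 1682 / 20
H = 841/10 m

841/10 m


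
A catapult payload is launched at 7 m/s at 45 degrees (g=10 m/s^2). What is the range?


Given: v0 = 7 m/s, theta = 45 deg, g = 10 m/s^2
sin(2*45) = sin(90) = 1
Using R = v0^2 * sin(2*theta) / g
R = 7^2 * 1 / 10
R = 49 / 10
R = 49/10 m

49/10 m


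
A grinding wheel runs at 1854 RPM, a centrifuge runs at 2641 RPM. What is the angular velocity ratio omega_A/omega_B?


Given: RPM_A = 1854, RPM_B = 2641
omega = 2*pi*RPM/60, so omega_A/omega_B = RPM_A / RPM_B
omega_A/omega_B = 1854 / 2641
omega_A/omega_B = 1854/2641

1854/2641


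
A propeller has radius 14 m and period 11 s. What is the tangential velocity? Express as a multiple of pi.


Given: radius r = 14 m, period T = 11 s
Using v = 2*pi*r / T
v = 2*pi*14 / 11
v = 28*pi / 11
v = 28/11*pi m/s

28/11*pi m/s


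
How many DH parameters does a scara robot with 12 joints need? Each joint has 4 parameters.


Given: 12 joints, 4 DH parameters per joint (d, theta, a, alpha)
Total DH parameters = number_of_joints * 4
Total = 12 * 4
Total = 48

48


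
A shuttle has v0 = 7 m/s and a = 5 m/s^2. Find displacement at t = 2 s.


Given: v0 = 7 m/s, a = 5 m/s^2, t = 2 s
Using s = v0*t + (1/2)*a*t^2
s = 7*2 + (1/2)*5*2^2
s = 14 + (1/2)*20
s = 14 + 10
s = 24

24 m


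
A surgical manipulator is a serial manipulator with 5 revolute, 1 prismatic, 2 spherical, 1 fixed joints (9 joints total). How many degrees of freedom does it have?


Given: serial robot with 5 revolute, 1 prismatic, 2 spherical, 1 fixed joints
DOF contribution per joint type: revolute=1, prismatic=1, spherical=3, fixed=0
DOF = 5*1 + 1*1 + 2*3 + 1*0
DOF = 12

12


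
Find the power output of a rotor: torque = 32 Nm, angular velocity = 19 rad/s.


Given: tau = 32 Nm, omega = 19 rad/s
Using P = tau * omega
P = 32 * 19
P = 608 W

608 W


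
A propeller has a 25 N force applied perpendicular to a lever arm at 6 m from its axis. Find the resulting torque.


Given: F = 25 N, r = 6 m, angle = 90 deg (perpendicular)
Using tau = F * r * sin(90)
sin(90) = 1
tau = 25 * 6 * 1
tau = 150 Nm

150 Nm


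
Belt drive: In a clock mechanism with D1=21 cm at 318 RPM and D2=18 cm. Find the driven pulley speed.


Given: D1 = 21 cm, w1 = 318 RPM, D2 = 18 cm
Using D1*w1 = D2*w2
w2 = D1*w1 / D2
w2 = 21*318 / 18
w2 = 6678 / 18
w2 = 371 RPM

371 RPM


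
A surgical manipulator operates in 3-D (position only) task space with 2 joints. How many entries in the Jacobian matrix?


Given: task space dimension = 3, joints = 2
Jacobian is a 3 x 2 matrix
Total entries = rows * columns
Total = 3 * 2
Total = 6

6


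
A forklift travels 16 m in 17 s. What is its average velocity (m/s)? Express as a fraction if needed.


Given: distance d = 16 m, time t = 17 s
Using v = d / t
v = 16 / 17
v = 16/17 m/s

16/17 m/s


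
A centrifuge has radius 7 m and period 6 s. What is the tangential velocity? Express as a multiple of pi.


Given: radius r = 7 m, period T = 6 s
Using v = 2*pi*r / T
v = 2*pi*7 / 6
v = 14*pi / 6
v = 7/3*pi m/s

7/3*pi m/s


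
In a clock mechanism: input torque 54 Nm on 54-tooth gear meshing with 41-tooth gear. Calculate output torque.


Given: N1 = 54, N2 = 41, T1 = 54 Nm
Using T2/T1 = N2/N1
T2 = T1 * N2 / N1
T2 = 54 * 41 / 54
T2 = 2214 / 54
T2 = 41 Nm

41 Nm


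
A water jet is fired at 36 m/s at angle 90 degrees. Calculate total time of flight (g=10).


Given: v0 = 36 m/s, theta = 90 deg, g = 10 m/s^2
sin(90) = 1
Using T = 2*v0*sin(theta) / g
T = 2*36*1 / 10
T = 72 / 10
T = 36/5 s

36/5 s


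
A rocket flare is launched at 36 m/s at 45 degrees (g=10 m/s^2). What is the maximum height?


Given: v0 = 36 m/s, theta = 45 deg, g = 10 m/s^2
sin^2(45) = 1/2
Using H = v0^2 * sin^2(theta) / (2*g)
H = 36^2 * 1/2 / (2*10)
H = 1296 * 1/2 / 20
H = 648 / 20
H = 162/5 m

162/5 m


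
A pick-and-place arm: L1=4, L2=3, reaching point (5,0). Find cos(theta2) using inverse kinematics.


Given: L1 = 4, L2 = 3, target (x, y) = (5, 0)
Using cos(theta2) = (x^2 + y^2 - L1^2 - L2^2) / (2*L1*L2)
x^2 + y^2 = 5^2 + 0 = 25
L1^2 + L2^2 = 16 + 9 = 25
Numerator = 25 - 25 = 0
Denominator = 2*4*3 = 24
cos(theta2) = 0/24 = 0

0


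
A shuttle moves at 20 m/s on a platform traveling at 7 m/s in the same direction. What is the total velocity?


Given: object velocity = 20 m/s, platform velocity = 7 m/s (same direction)
Using classical velocity addition: v_total = v_object + v_platform
v_total = 20 + 7
v_total = 27 m/s

27 m/s


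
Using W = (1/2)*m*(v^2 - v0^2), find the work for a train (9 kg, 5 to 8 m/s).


Given: m = 9 kg, v0 = 5 m/s, v = 8 m/s
Using W = (1/2)*m*(v^2 - v0^2)
v^2 = 8^2 = 64
v0^2 = 5^2 = 25
v^2 - v0^2 = 64 - 25 = 39
W = (1/2)*9*39 = 351/2 J

351/2 J


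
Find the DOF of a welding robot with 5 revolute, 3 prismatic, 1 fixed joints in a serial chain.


Given: serial robot with 5 revolute, 3 prismatic, 1 fixed joints
DOF contribution per joint type: revolute=1, prismatic=1, spherical=3, fixed=0
DOF = 5*1 + 3*1 + 1*0
DOF = 8

8


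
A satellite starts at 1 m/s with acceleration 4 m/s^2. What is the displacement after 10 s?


Given: v0 = 1 m/s, a = 4 m/s^2, t = 10 s
Using s = v0*t + (1/2)*a*t^2
s = 1*10 + (1/2)*4*10^2
s = 10 + (1/2)*400
s = 10 + 200
s = 210

210 m


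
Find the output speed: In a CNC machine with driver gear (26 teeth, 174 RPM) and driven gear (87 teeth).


Given: N1 = 26 teeth, w1 = 174 RPM, N2 = 87 teeth
Using N1*w1 = N2*w2
w2 = N1*w1 / N2
w2 = 26*174 / 87
w2 = 4524 / 87
w2 = 52 RPM

52 RPM


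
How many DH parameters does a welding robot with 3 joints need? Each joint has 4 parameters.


Given: 3 joints, 4 DH parameters per joint (d, theta, a, alpha)
Total DH parameters = number_of_joints * 4
Total = 3 * 4
Total = 12

12


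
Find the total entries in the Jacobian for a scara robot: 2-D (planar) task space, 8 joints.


Given: task space dimension = 2, joints = 8
Jacobian is a 2 x 8 matrix
Total entries = rows * columns
Total = 2 * 8
Total = 16

16


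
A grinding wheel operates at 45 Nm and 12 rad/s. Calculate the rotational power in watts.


Given: tau = 45 Nm, omega = 12 rad/s
Using P = tau * omega
P = 45 * 12
P = 540 W

540 W


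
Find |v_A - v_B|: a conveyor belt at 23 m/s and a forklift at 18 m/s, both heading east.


Given: v_A = 23 m/s east, v_B = 18 m/s east
Both move in the same direction; relative speed = |v_A - v_B|
|23 - 18| = |5|
= 5 m/s

5 m/s


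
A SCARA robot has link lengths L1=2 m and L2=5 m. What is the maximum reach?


Given: L1 = 2 m, L2 = 5 m
For a 2-link planar arm, max reach = L1 + L2 (fully extended)
Max reach = 2 + 5
Max reach = 7 m

7 m


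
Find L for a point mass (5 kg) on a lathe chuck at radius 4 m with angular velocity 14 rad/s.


Given: m = 5 kg, r = 4 m, omega = 14 rad/s
For a point mass: I = m*r^2
I = 5*4^2 = 5*16 = 80
L = I*omega = 80*14
L = 1120 kg*m^2/s

1120 kg*m^2/s


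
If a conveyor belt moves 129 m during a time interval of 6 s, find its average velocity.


Given: distance d = 129 m, time t = 6 s
Using v = d / t
v = 129 / 6
v = 43/2 m/s

43/2 m/s


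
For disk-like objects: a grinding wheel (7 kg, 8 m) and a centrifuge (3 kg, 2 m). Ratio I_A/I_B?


Given: M1=7 kg, R1=8 m, M2=3 kg, R2=2 m
For a disk: I = (1/2)*M*R^2, so I_A/I_B = (M1*R1^2)/(M2*R2^2)
M1*R1^2 = 7*64 = 448
M2*R2^2 = 3*4 = 12
I_A/I_B = 448/12 = 112/3

112/3


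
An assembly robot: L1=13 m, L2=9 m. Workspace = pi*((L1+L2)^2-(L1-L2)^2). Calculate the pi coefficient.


Given: L1 = 13, L2 = 9
(L1+L2)^2 = (22)^2 = 484
(L1-L2)^2 = (4)^2 = 16
Difference = 484 - 16 = 468
This equals 4*L1*L2 = 4*13*9 = 468
Workspace area = 468*pi

468


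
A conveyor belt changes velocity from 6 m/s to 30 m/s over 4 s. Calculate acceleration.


Given: initial velocity v0 = 6 m/s, final velocity v = 30 m/s, time t = 4 s
Using a = (v - v0) / t
a = (30 - 6) / 4
a = 24 / 4
a = 6 m/s^2

6 m/s^2


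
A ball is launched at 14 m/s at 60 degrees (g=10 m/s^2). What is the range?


Given: v0 = 14 m/s, theta = 60 deg, g = 10 m/s^2
sin(2*60) = sin(120) = sqrt(3)/2
Using R = v0^2 * sin(2*theta) / g
R = 14^2 * (sqrt(3)/2) / 10
R = 196 * sqrt(3) / 20
R = 49/5*sqrt(3) m

49/5*sqrt(3) m


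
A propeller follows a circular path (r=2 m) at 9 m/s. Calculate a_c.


Given: v = 9 m/s, r = 2 m
Using a_c = v^2 / r
a_c = 9^2 / 2
a_c = 81 / 2
a_c = 81/2 m/s^2

81/2 m/s^2


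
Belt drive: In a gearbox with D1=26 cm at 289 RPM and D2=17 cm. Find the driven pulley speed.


Given: D1 = 26 cm, w1 = 289 RPM, D2 = 17 cm
Using D1*w1 = D2*w2
w2 = D1*w1 / D2
w2 = 26*289 / 17
w2 = 7514 / 17
w2 = 442 RPM

442 RPM


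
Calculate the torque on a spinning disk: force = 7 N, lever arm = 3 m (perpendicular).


Given: F = 7 N, r = 3 m, angle = 90 deg (perpendicular)
Using tau = F * r * sin(90)
sin(90) = 1
tau = 7 * 3 * 1
tau = 21 Nm

21 Nm


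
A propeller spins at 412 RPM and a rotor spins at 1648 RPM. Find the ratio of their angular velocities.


Given: RPM_A = 412, RPM_B = 1648
omega = 2*pi*RPM/60, so omega_A/omega_B = RPM_A / RPM_B
omega_A/omega_B = 412 / 1648
omega_A/omega_B = 1/4

1/4


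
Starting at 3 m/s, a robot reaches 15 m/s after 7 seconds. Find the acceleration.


Given: initial velocity v0 = 3 m/s, final velocity v = 15 m/s, time t = 7 s
Using a = (v - v0) / t
a = (15 - 3) / 7
a = 12 / 7
a = 12/7 m/s^2

12/7 m/s^2


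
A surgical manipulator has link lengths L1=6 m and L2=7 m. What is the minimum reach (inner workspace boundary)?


Given: L1 = 6 m, L2 = 7 m
For a 2-link planar arm, min reach = |L1 - L2| (second link folded back)
Min reach = |6 - 7|
Min reach = 1 m

1 m


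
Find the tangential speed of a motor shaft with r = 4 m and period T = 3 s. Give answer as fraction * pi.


Given: radius r = 4 m, period T = 3 s
Using v = 2*pi*r / T
v = 2*pi*4 / 3
v = 8*pi / 3
v = 8/3*pi m/s

8/3*pi m/s


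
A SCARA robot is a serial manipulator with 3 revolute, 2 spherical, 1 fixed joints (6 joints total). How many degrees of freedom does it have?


Given: serial robot with 3 revolute, 2 spherical, 1 fixed joints
DOF contribution per joint type: revolute=1, prismatic=1, spherical=3, fixed=0
DOF = 3*1 + 2*3 + 1*0
DOF = 9

9


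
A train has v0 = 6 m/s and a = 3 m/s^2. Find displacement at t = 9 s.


Given: v0 = 6 m/s, a = 3 m/s^2, t = 9 s
Using s = v0*t + (1/2)*a*t^2
s = 6*9 + (1/2)*3*9^2
s = 54 + (1/2)*243
s = 54 + 243/2
s = 351/2

351/2 m


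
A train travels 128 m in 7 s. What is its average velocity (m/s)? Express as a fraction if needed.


Given: distance d = 128 m, time t = 7 s
Using v = d / t
v = 128 / 7
v = 128/7 m/s

128/7 m/s


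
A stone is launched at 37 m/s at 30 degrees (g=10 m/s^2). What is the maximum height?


Given: v0 = 37 m/s, theta = 30 deg, g = 10 m/s^2
sin^2(30) = 1/4
Using H = v0^2 * sin^2(theta) / (2*g)
H = 37^2 * 1/4 / (2*10)
H = 1369 * 1/4 / 20
H = 1369/4 / 20
H = 1369/80 m

1369/80 m


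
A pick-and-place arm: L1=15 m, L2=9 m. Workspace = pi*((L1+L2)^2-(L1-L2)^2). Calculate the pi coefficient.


Given: L1 = 15, L2 = 9
(L1+L2)^2 = (24)^2 = 576
(L1-L2)^2 = (6)^2 = 36
Difference = 576 - 36 = 540
This equals 4*L1*L2 = 4*15*9 = 540
Workspace area = 540*pi

540


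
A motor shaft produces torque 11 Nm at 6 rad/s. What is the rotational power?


Given: tau = 11 Nm, omega = 6 rad/s
Using P = tau * omega
P = 11 * 6
P = 66 W

66 W
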